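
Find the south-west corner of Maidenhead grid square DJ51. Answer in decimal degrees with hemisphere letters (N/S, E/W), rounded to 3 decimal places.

1.000° N, 110.000° W

Field D=3, J=9: +3·20° lon, +9·10° lat → SW at lon -120°, lat 0°.
Square 5, 1: +5·2° lon, +1·1° lat → SW at lon -110°, lat 1°.
latitude 1.000° N, longitude 110.000° W.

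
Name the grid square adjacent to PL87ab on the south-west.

PL77xa

Longitude subsquare a = 0; −1 → -1, wraps to 23 = x, carry into square.
Longitude square 8; −1 → 7.
Latitude subsquare b = 1; −1 → 0 = a.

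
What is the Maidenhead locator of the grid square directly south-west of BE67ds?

BE67cr

Longitude subsquare d = 3; −1 → 2 = c.
Latitude subsquare s = 18; −1 → 17 = r.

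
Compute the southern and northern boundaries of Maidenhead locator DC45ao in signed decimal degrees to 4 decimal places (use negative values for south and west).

-64.4167, -64.3750

Field D=3, C=2: +3·20° lon, +2·10° lat → SW at lon -120°, lat -70°.
Square 4, 5: +4·2° lon, +5·1° lat → SW at lon -112°, lat -65°.
Subsquare a=0, o=14: +0·0.0833333° lon, +14·0.0416667° lat → SW at lon -112°, lat -64.4167°.
Cell spans 0.0833333° lon × 0.0416667° lat.
south -64.4167, north -64.3750.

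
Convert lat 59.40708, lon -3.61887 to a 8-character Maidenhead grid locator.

IO89ej57

Offset from 180°W / 90°S: lon 176.38113°, lat 149.40708°.
Field: lon ⌊176.38113/20⌋ = 8 → I; lat ⌊149.40708/10⌋ = 14 → O.
Square: lon ⌊16.38113/2⌋ = 8; lat ⌊9.40708/1⌋ = 9.
Subsquare: lon ⌊0.38113/0.0833333⌋ = 4 → e; lat ⌊0.40708/0.0416667⌋ = 9 → j.
Extended square: lon ⌊0.04780/0.00833333⌋ = 5; lat ⌊0.03208/0.00416667⌋ = 7.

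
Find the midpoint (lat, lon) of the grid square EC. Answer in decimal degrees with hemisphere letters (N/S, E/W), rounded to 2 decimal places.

65.00° S, 90.00° W

Field E=4, C=2: +4·20° lon, +2·10° lat → SW at lon -100°, lat -70°.
Cell spans 20° lon × 10° lat. Centre is SW corner plus half of each.
latitude 65.00° S, longitude 90.00° W.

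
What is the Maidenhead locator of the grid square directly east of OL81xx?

Longitude subsquare x = 23; +1 → 24, wraps to 0 = a, carry into square.
Longitude square 8; +1 → 9.
The latitude characters are unchanged.

OL91ax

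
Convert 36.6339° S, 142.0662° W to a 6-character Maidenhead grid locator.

BF83xi

Offset from 180°W / 90°S: lon 37.9338°, lat 53.3661°.
Field: 37.9338/20 → 1 → B, 53.3661/10 → 5 → F; chars BF.
Square: 17.9338/2 → 8, 3.3661/1 → 3; chars 83.
Subsquare: 1.9338/0.0833333 → 23 → x, 0.3661/0.0416667 → 8 → i; chars xi.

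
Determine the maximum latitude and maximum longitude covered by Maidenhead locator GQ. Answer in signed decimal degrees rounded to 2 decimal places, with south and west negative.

80.00, -40.00

Field G=6, Q=16: +6·20° lon, +16·10° lat → SW at lon -60°, lat 70°.
Cell spans 20° lon × 10° lat. NE corner is SW corner plus one full cell.
latitude 80.00, longitude -40.00.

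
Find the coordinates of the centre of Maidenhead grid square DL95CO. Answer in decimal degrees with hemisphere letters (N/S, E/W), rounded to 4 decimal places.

25.6042° N, 101.7917° W

Field D=3, L=11: +3·20° lon, +11·10° lat → SW at lon -120°, lat 20°.
Square 9, 5: +9·2° lon, +5·1° lat → SW at lon -102°, lat 25°.
Subsquare c=2, o=14: +2·0.0833333° lon, +14·0.0416667° lat → SW at lon -101.833°, lat 25.5833°.
Cell spans 0.0833333° lon × 0.0416667° lat. Centre is SW corner plus half of each.
latitude 25.6042° N, longitude 101.7917° W.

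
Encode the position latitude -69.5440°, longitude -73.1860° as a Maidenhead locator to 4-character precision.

FC30

Offset from 180°W / 90°S: lon 106.81°, lat 20.46°.
Field: 106.81/20 → 5 → F, 20.46/10 → 2 → C; chars FC.
Square: 6.81/2 → 3, 0.46/1 → 0; chars 30.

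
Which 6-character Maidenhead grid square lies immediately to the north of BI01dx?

Latitude subsquare x = 23; +1 → 24, wraps to 0 = a, carry into square.
Latitude square 1; +1 → 2.
The longitude characters are unchanged.

BI02da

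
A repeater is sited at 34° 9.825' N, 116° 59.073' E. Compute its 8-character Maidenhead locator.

OM84ld89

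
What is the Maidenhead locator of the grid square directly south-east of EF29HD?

Longitude subsquare h = 7; +1 → 8 = i.
Latitude subsquare d = 3; −1 → 2 = c.

EF29ic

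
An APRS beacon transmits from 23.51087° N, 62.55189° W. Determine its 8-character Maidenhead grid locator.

Offset from 180°W / 90°S: lon 117.44811°, lat 113.51087°.
Field: 117.44811/20 → 5 → F, 113.51087/10 → 11 → L; chars FL.
Square: 17.44811/2 → 8, 3.51087/1 → 3; chars 83.
Subsquare: 1.44811/0.0833333 → 17 → r, 0.51087/0.0416667 → 12 → m; chars rm.
Extended square: 0.03144/0.00833333 → 3, 0.01087/0.00416667 → 2; chars 32.

FL83rm32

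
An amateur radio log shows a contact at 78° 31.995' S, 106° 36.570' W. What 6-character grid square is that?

Shift to the Maidenhead origin (180°W, 90°S): lon 73.3905, lat 11.4668.
Field (20°×10°, letters A–R): 73.3905/20 → 3 → D, 11.4668/10 → 1 → B; chars DB.
Square (2°×1°, digits 0–9): 13.3905/2 → 6, 1.4668/1 → 1; chars 61.
Subsquare (5′×2.5′, letters a–x): 1.3905/0.0833333 → 16 → q, 0.4668/0.0416667 → 11 → l; chars ql.

DB61ql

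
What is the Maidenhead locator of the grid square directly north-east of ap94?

BP05

Longitude square 9; +1 → 10, wraps to 0, carry into field.
Longitude field A = 0; +1 → 1 = B.
Latitude square 4; +1 → 5.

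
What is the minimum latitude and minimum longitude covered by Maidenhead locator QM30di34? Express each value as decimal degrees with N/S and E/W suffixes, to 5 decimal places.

30.35000° N, 146.27500° E

Field Q=16, M=12: +16·20° lon, +12·10° lat → SW at lon 140°, lat 30°.
Square 3, 0: +3·2° lon, +0·1° lat → SW at lon 146°, lat 30°.
Subsquare d=3, i=8: +3·0.0833333° lon, +8·0.0416667° lat → SW at lon 146.25°, lat 30.3333°.
Extended square 3, 4: +3·0.00833333° lon, +4·0.00416667° lat → SW at lon 146.275°, lat 30.35°.
latitude 30.35000° N, longitude 146.27500° E.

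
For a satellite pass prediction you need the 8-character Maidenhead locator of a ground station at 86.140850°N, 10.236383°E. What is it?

Offset from 180°W / 90°S: lon 190.23638°, lat 176.14085°.
Field: 190.23638/20 → 9 → J, 176.14085/10 → 17 → R; chars JR.
Square: 10.23638/2 → 5, 6.14085/1 → 6; chars 56.
Subsquare: 0.23638/0.0833333 → 2 → c, 0.14085/0.0416667 → 3 → d; chars cd.
Extended square: 0.06972/0.00833333 → 8, 0.01585/0.00416667 → 3; chars 83.

JR56cd83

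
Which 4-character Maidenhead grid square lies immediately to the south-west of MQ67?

Longitude square 6; −1 → 5.
Latitude square 7; −1 → 6.

MQ56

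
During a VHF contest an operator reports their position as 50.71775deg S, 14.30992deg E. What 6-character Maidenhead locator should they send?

Offset from 180°W / 90°S: lon 194.3099°, lat 39.2822°.
Field: 194.3099/20 → 9 → J, 39.2822/10 → 3 → D; chars JD.
Square: 14.3099/2 → 7, 9.2822/1 → 9; chars 79.
Subsquare: 0.3099/0.0833333 → 3 → d, 0.2822/0.0416667 → 6 → g; chars dg.

JD79dg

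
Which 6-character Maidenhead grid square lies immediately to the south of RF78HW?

RF78hv

Latitude subsquare w = 22; −1 → 21 = v.
The longitude characters are unchanged.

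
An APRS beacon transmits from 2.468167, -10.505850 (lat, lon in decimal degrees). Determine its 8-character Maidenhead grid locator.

IJ42rl92

Shift to the Maidenhead origin (180°W, 90°S): lon 169.49415, lat 92.46817.
Field (20°×10°, letters A–R): lon ⌊169.49415/20⌋ = 8 → I; lat ⌊92.46817/10⌋ = 9 → J.
Square (2°×1°, digits 0–9): lon ⌊9.49415/2⌋ = 4; lat ⌊2.46817/1⌋ = 2.
Subsquare (5′×2.5′, letters a–x): lon ⌊1.49415/0.0833333⌋ = 17 → r; lat ⌊0.46817/0.0416667⌋ = 11 → l.
Extended square (30″×15″, digits 0–9): lon ⌊0.07748/0.00833333⌋ = 9; lat ⌊0.00983/0.00416667⌋ = 2.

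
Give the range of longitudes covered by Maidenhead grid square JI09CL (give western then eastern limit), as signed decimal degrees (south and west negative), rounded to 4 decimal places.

Field J=9, I=8: +9·20° lon, +8·10° lat → SW at lon 0°, lat -10°.
Square 0, 9: +0·2° lon, +9·1° lat → SW at lon 0°, lat -1°.
Subsquare c=2, l=11: +2·0.0833333° lon, +11·0.0416667° lat → SW at lon 0.166667°, lat -0.541667°.
Cell spans 0.0833333° lon × 0.0416667° lat.
west 0.1667, east 0.2500.

0.1667, 0.2500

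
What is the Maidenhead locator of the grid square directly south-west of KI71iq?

KI71hp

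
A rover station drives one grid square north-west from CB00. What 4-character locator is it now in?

Longitude square 0; −1 → -1, wraps to 9, carry into field.
Longitude field C = 2; −1 → 1 = B.
Latitude square 0; +1 → 1.

BB91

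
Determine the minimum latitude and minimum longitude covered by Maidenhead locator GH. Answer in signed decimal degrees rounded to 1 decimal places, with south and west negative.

-20.0, -60.0

Field G=6, H=7: +6·20° lon, +7·10° lat → SW at lon -60°, lat -20°.
latitude -20.0, longitude -60.0.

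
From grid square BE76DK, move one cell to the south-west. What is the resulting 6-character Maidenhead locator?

Longitude subsquare d = 3; −1 → 2 = c.
Latitude subsquare k = 10; −1 → 9 = j.

BE76cj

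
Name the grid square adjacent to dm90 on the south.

DL99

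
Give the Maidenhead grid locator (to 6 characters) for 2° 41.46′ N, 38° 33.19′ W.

HJ02rq

Offset from 180°W / 90°S: lon 141.4468°, lat 92.6910°.
Field: 141.4468/20 → 7 → H, 92.6910/10 → 9 → J; chars HJ.
Square: 1.4468/2 → 0, 2.6910/1 → 2; chars 02.
Subsquare: 1.4468/0.0833333 → 17 → r, 0.6910/0.0416667 → 16 → q; chars rq.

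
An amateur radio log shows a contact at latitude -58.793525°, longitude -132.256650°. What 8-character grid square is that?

Add 180° to longitude and 90° to latitude: 47.74335, 31.20647.
Field: 47.74335/20 → 2 → C, 31.20647/10 → 3 → D; chars CD.
Square: 7.74335/2 → 3, 1.20647/1 → 1; chars 31.
Subsquare: 1.74335/0.0833333 → 20 → u, 0.20647/0.0416667 → 4 → e; chars ue.
Extended square: 0.07668/0.00833333 → 9, 0.03981/0.00416667 → 9; chars 99.

CD31ue99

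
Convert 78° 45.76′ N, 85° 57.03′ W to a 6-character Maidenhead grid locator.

EQ78as

Offset from 180°W / 90°S: lon 94.0495°, lat 168.7627°.
Field: lon ⌊94.0495/20⌋ = 4 → E; lat ⌊168.7627/10⌋ = 16 → Q.
Square: lon ⌊14.0495/2⌋ = 7; lat ⌊8.7627/1⌋ = 8.
Subsquare: lon ⌊0.0495/0.0833333⌋ = 0 → a; lat ⌊0.7627/0.0416667⌋ = 18 → s.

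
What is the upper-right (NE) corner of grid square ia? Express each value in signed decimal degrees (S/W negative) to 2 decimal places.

-80.00, 0.00

Field I=8, A=0: +8·20° lon, +0·10° lat → SW at lon -20°, lat -90°.
Cell spans 20° lon × 10° lat. NE corner is SW corner plus one full cell.
latitude -80.00, longitude 0.00.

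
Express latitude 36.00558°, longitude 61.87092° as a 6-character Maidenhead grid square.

Offset from 180°W / 90°S: lon 241.8709°, lat 126.0056°.
Field: lon ⌊241.8709/20⌋ = 12 → M; lat ⌊126.0056/10⌋ = 12 → M.
Square: lon ⌊1.8709/2⌋ = 0; lat ⌊6.0056/1⌋ = 6.
Subsquare: lon ⌊1.8709/0.0833333⌋ = 22 → w; lat ⌊0.0056/0.0416667⌋ = 0 → a.

MM06wa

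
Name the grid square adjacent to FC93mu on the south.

FC93mt

Latitude subsquare u = 20; −1 → 19 = t.
The longitude characters are unchanged.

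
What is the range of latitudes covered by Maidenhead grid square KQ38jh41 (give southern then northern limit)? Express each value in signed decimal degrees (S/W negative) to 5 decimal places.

Field K=10, Q=16: +10·20° lon, +16·10° lat → SW at lon 20°, lat 70°.
Square 3, 8: +3·2° lon, +8·1° lat → SW at lon 26°, lat 78°.
Subsquare j=9, h=7: +9·0.0833333° lon, +7·0.0416667° lat → SW at lon 26.75°, lat 78.2917°.
Extended square 4, 1: +4·0.00833333° lon, +1·0.00416667° lat → SW at lon 26.7833°, lat 78.2958°.
Cell spans 0.00833333° lon × 0.00416667° lat.
south 78.29583, north 78.30000.

78.29583, 78.30000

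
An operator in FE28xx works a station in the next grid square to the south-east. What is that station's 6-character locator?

FE38aw

Longitude subsquare x = 23; +1 → 24, wraps to 0 = a, carry into square.
Longitude square 2; +1 → 3.
Latitude subsquare x = 23; −1 → 22 = w.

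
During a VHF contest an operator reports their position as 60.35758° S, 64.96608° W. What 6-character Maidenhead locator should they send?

Shift to the Maidenhead origin (180°W, 90°S): lon 115.0339, lat 29.6424.
Field (20°×10°, letters A–R): lon ⌊115.0339/20⌋ = 5 → F; lat ⌊29.6424/10⌋ = 2 → C.
Square (2°×1°, digits 0–9): lon ⌊15.0339/2⌋ = 7; lat ⌊9.6424/1⌋ = 9.
Subsquare (5′×2.5′, letters a–x): lon ⌊1.0339/0.0833333⌋ = 12 → m; lat ⌊0.6424/0.0416667⌋ = 15 → p.

FC79mp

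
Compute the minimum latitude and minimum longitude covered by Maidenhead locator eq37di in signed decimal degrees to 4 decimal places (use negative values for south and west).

77.3333, -93.7500

Field E=4, Q=16: +4·20° lon, +16·10° lat → SW at lon -100°, lat 70°.
Square 3, 7: +3·2° lon, +7·1° lat → SW at lon -94°, lat 77°.
Subsquare d=3, i=8: +3·0.0833333° lon, +8·0.0416667° lat → SW at lon -93.75°, lat 77.3333°.
latitude 77.3333, longitude -93.7500.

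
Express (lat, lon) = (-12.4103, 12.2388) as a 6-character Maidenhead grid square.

JH67co

Add 180° to longitude and 90° to latitude: 192.2388, 77.5897.
Field: 192.2388/20 → 9 → J, 77.5897/10 → 7 → H; chars JH.
Square: 12.2388/2 → 6, 7.5897/1 → 7; chars 67.
Subsquare: 0.2388/0.0833333 → 2 → c, 0.5897/0.0416667 → 14 → o; chars co.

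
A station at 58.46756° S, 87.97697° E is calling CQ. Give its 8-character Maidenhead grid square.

ND31xm77

Offset from 180°W / 90°S: lon 267.97697°, lat 31.53244°.
Field: 267.97697/20 → 13 → N, 31.53244/10 → 3 → D; chars ND.
Square: 7.97697/2 → 3, 1.53244/1 → 1; chars 31.
Subsquare: 1.97697/0.0833333 → 23 → x, 0.53244/0.0416667 → 12 → m; chars xm.
Extended square: 0.06030/0.00833333 → 7, 0.03244/0.00416667 → 7; chars 77.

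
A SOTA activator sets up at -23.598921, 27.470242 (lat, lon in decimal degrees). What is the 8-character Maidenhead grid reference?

Offset from 180°W / 90°S: lon 207.47024°, lat 66.40108°.
Field: 207.47024/20 → 10 → K, 66.40108/10 → 6 → G; chars KG.
Square: 7.47024/2 → 3, 6.40108/1 → 6; chars 36.
Subsquare: 1.47024/0.0833333 → 17 → r, 0.40108/0.0416667 → 9 → j; chars rj.
Extended square: 0.05358/0.00833333 → 6, 0.02608/0.00416667 → 6; chars 66.

KG36rj66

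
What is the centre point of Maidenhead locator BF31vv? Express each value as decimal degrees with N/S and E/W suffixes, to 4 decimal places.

38.1042° S, 152.2083° W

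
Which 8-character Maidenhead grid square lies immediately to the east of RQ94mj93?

RQ94nj03

Longitude extended square 9; +1 → 10, wraps to 0, carry into subsquare.
Longitude subsquare m = 12; +1 → 13 = n.
The latitude characters are unchanged.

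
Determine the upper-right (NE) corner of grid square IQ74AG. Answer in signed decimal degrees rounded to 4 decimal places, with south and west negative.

74.2917, -5.9167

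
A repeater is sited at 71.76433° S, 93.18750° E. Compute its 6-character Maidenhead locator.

Add 180° to longitude and 90° to latitude: 273.1875, 18.2357.
Field: lon ⌊273.1875/20⌋ = 13 → N; lat ⌊18.2357/10⌋ = 1 → B.
Square: lon ⌊13.1875/2⌋ = 6; lat ⌊8.2357/1⌋ = 8.
Subsquare: lon ⌊1.1875/0.0833333⌋ = 14 → o; lat ⌊0.2357/0.0416667⌋ = 5 → f.

NB68of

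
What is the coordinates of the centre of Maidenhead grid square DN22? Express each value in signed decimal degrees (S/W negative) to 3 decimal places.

42.500, -115.000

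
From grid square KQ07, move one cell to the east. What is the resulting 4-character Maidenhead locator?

KQ17

Longitude square 0; +1 → 1.
The latitude characters are unchanged.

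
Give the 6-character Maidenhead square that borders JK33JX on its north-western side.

JK34ia

Longitude subsquare j = 9; −1 → 8 = i.
Latitude subsquare x = 23; +1 → 24, wraps to 0 = a, carry into square.
Latitude square 3; +1 → 4.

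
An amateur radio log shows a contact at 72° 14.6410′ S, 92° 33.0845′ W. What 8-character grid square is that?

EB37rs31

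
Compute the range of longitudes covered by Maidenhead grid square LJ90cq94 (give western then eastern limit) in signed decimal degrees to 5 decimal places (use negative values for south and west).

58.24167, 58.25000

Field L=11, J=9: +11·20° lon, +9·10° lat → SW at lon 40°, lat 0°.
Square 9, 0: +9·2° lon, +0·1° lat → SW at lon 58°, lat 0°.
Subsquare c=2, q=16: +2·0.0833333° lon, +16·0.0416667° lat → SW at lon 58.1667°, lat 0.666667°.
Extended square 9, 4: +9·0.00833333° lon, +4·0.00416667° lat → SW at lon 58.2417°, lat 0.683333°.
Cell spans 0.00833333° lon × 0.00416667° lat.
west 58.24167, east 58.25000.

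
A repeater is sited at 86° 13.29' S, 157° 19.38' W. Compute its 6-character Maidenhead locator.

BA13is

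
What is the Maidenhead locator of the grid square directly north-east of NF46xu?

NF56av

Longitude subsquare x = 23; +1 → 24, wraps to 0 = a, carry into square.
Longitude square 4; +1 → 5.
Latitude subsquare u = 20; +1 → 21 = v.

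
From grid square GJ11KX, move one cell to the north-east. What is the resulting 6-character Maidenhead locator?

GJ12la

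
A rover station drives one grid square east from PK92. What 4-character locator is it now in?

QK02

Longitude square 9; +1 → 10, wraps to 0, carry into field.
Longitude field P = 15; +1 → 16 = Q.
The latitude characters are unchanged.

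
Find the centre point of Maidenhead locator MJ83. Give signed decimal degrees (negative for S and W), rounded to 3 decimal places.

Field M=12, J=9: +12·20° lon, +9·10° lat → SW at lon 60°, lat 0°.
Square 8, 3: +8·2° lon, +3·1° lat → SW at lon 76°, lat 3°.
Cell spans 2° lon × 1° lat. Centre is SW corner plus half of each.
latitude 3.500, longitude 77.000.

3.500, 77.000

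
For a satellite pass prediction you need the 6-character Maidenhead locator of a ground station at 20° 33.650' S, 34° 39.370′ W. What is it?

Add 180° to longitude and 90° to latitude: 145.3438, 69.4392.
Field: 145.3438/20 → 7 → H, 69.4392/10 → 6 → G; chars HG.
Square: 5.3438/2 → 2, 9.4392/1 → 9; chars 29.
Subsquare: 1.3438/0.0833333 → 16 → q, 0.4392/0.0416667 → 10 → k; chars qk.

HG29qk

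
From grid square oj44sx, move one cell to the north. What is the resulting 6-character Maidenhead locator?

OJ45sa

Latitude subsquare x = 23; +1 → 24, wraps to 0 = a, carry into square.
Latitude square 4; +1 → 5.
The longitude characters are unchanged.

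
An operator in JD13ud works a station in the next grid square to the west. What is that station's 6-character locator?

JD13td

Longitude subsquare u = 20; −1 → 19 = t.
The latitude characters are unchanged.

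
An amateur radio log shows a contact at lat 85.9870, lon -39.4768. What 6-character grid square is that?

Shift to the Maidenhead origin (180°W, 90°S): lon 140.5232, lat 175.9870.
Field: 140.5232/20 → 7 → H, 175.9870/10 → 17 → R; chars HR.
Square: 0.5232/2 → 0, 5.9870/1 → 5; chars 05.
Subsquare: 0.5232/0.0833333 → 6 → g, 0.9870/0.0416667 → 23 → x; chars gx.

HR05gx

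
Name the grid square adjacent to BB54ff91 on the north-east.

BB54gf02

Longitude extended square 9; +1 → 10, wraps to 0, carry into subsquare.
Longitude subsquare f = 5; +1 → 6 = g.
Latitude extended square 1; +1 → 2.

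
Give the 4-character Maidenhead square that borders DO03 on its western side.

CO93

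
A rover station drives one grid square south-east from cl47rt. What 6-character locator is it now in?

CL47ss

Longitude subsquare r = 17; +1 → 18 = s.
Latitude subsquare t = 19; −1 → 18 = s.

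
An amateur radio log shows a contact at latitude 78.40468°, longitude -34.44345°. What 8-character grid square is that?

HQ28sj67

Add 180° to longitude and 90° to latitude: 145.55655, 168.40468.
Field (20°×10°, letters A–R): 145.55655/20 → 7 → H, 168.40468/10 → 16 → Q; chars HQ.
Square (2°×1°, digits 0–9): 5.55655/2 → 2, 8.40468/1 → 8; chars 28.
Subsquare (5′×2.5′, letters a–x): 1.55655/0.0833333 → 18 → s, 0.40468/0.0416667 → 9 → j; chars sj.
Extended square (30″×15″, digits 0–9): 0.05655/0.00833333 → 6, 0.02968/0.00416667 → 7; chars 67.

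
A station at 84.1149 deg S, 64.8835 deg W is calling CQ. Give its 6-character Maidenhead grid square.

FA75nv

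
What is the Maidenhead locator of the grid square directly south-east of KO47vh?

Longitude subsquare v = 21; +1 → 22 = w.
Latitude subsquare h = 7; −1 → 6 = g.

KO47wg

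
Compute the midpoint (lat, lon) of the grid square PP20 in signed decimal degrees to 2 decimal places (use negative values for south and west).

Field P=15, P=15: +15·20° lon, +15·10° lat → SW at lon 120°, lat 60°.
Square 2, 0: +2·2° lon, +0·1° lat → SW at lon 124°, lat 60°.
Cell spans 2° lon × 1° lat. Centre is SW corner plus half of each.
latitude 60.50, longitude 125.00.

60.50, 125.00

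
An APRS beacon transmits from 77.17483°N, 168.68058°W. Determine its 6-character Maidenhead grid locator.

AQ57pe

Shift to the Maidenhead origin (180°W, 90°S): lon 11.3194, lat 167.1748.
Field: 11.3194/20 → 0 → A, 167.1748/10 → 16 → Q; chars AQ.
Square: 11.3194/2 → 5, 7.1748/1 → 7; chars 57.
Subsquare: 1.3194/0.0833333 → 15 → p, 0.1748/0.0416667 → 4 → e; chars pe.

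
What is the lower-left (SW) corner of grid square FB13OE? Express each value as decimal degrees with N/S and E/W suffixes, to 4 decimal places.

76.8333° S, 76.8333° W

Field F=5, B=1: +5·20° lon, +1·10° lat → SW at lon -80°, lat -80°.
Square 1, 3: +1·2° lon, +3·1° lat → SW at lon -78°, lat -77°.
Subsquare o=14, e=4: +14·0.0833333° lon, +4·0.0416667° lat → SW at lon -76.8333°, lat -76.8333°.
latitude 76.8333° S, longitude 76.8333° W.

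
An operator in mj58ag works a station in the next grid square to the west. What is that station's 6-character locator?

MJ48xg

Longitude subsquare a = 0; −1 → -1, wraps to 23 = x, carry into square.
Longitude square 5; −1 → 4.
The latitude characters are unchanged.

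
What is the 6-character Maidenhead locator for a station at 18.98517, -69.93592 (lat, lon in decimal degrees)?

FK58ax

Offset from 180°W / 90°S: lon 110.0641°, lat 108.9852°.
Field: 110.0641/20 → 5 → F, 108.9852/10 → 10 → K; chars FK.
Square: 10.0641/2 → 5, 8.9852/1 → 8; chars 58.
Subsquare: 0.0641/0.0833333 → 0 → a, 0.9852/0.0416667 → 23 → x; chars ax.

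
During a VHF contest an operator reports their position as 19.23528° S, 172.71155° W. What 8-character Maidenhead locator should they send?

AH30ps43

Add 180° to longitude and 90° to latitude: 7.28845, 70.76472.
Field: 7.28845/20 → 0 → A, 70.76472/10 → 7 → H; chars AH.
Square: 7.28845/2 → 3, 0.76472/1 → 0; chars 30.
Subsquare: 1.28845/0.0833333 → 15 → p, 0.76472/0.0416667 → 18 → s; chars ps.
Extended square: 0.03845/0.00833333 → 4, 0.01472/0.00416667 → 3; chars 43.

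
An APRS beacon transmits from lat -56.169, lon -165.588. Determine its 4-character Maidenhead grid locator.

AD73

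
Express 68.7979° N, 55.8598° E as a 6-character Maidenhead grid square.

LP78wt

Add 180° to longitude and 90° to latitude: 235.8598, 158.7979.
Field (20°×10°, letters A–R): lon ⌊235.8598/20⌋ = 11 → L; lat ⌊158.7979/10⌋ = 15 → P.
Square (2°×1°, digits 0–9): lon ⌊15.8598/2⌋ = 7; lat ⌊8.7979/1⌋ = 8.
Subsquare (5′×2.5′, letters a–x): lon ⌊1.8598/0.0833333⌋ = 22 → w; lat ⌊0.7979/0.0416667⌋ = 19 → t.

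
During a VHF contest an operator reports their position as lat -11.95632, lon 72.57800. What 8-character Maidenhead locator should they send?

MH68gb90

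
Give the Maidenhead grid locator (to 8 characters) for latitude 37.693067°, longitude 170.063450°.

RM57aq76

Shift to the Maidenhead origin (180°W, 90°S): lon 350.06345, lat 127.69307.
Field: lon ⌊350.06345/20⌋ = 17 → R; lat ⌊127.69307/10⌋ = 12 → M.
Square: lon ⌊10.06345/2⌋ = 5; lat ⌊7.69307/1⌋ = 7.
Subsquare: lon ⌊0.06345/0.0833333⌋ = 0 → a; lat ⌊0.69307/0.0416667⌋ = 16 → q.
Extended square: lon ⌊0.06345/0.00833333⌋ = 7; lat ⌊0.02640/0.00416667⌋ = 6.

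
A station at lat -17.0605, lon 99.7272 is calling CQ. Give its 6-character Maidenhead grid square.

Offset from 180°W / 90°S: lon 279.7272°, lat 72.9395°.
Field (20°×10°, letters A–R): 279.7272/20 → 13 → N, 72.9395/10 → 7 → H; chars NH.
Square (2°×1°, digits 0–9): 19.7272/2 → 9, 2.9395/1 → 2; chars 92.
Subsquare (5′×2.5′, letters a–x): 1.7272/0.0833333 → 20 → u, 0.9395/0.0416667 → 22 → w; chars uw.

NH92uw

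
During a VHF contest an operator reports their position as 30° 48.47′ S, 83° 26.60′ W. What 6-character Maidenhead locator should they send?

EF89ge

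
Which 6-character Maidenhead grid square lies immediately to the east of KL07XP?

Longitude subsquare x = 23; +1 → 24, wraps to 0 = a, carry into square.
Longitude square 0; +1 → 1.
The latitude characters are unchanged.

KL17ap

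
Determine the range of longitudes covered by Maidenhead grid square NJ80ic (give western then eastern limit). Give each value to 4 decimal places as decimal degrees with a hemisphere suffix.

Field N=13, J=9: +13·20° lon, +9·10° lat → SW at lon 80°, lat 0°.
Square 8, 0: +8·2° lon, +0·1° lat → SW at lon 96°, lat 0°.
Subsquare i=8, c=2: +8·0.0833333° lon, +2·0.0416667° lat → SW at lon 96.6667°, lat 0.0833333°.
Cell spans 0.0833333° lon × 0.0416667° lat.
west 96.6667° E, east 96.7500° E.

96.6667° E, 96.7500° E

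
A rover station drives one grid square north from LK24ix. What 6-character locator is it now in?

LK25ia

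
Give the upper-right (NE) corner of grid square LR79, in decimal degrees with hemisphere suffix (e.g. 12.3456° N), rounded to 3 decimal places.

Field L=11, R=17: +11·20° lon, +17·10° lat → SW at lon 40°, lat 80°.
Square 7, 9: +7·2° lon, +9·1° lat → SW at lon 54°, lat 89°.
Cell spans 2° lon × 1° lat. NE corner is SW corner plus one full cell.
latitude 90.000° N, longitude 56.000° E.

90.000° N, 56.000° E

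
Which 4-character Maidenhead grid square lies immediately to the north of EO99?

Latitude square 9; +1 → 10, wraps to 0, carry into field.
Latitude field O = 14; +1 → 15 = P.
The longitude characters are unchanged.

EP90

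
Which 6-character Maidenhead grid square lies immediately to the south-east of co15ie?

CO15jd

Longitude subsquare i = 8; +1 → 9 = j.
Latitude subsquare e = 4; −1 → 3 = d.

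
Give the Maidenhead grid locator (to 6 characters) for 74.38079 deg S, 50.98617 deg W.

Add 180° to longitude and 90° to latitude: 129.0138, 15.6192.
Field: 129.0138/20 → 6 → G, 15.6192/10 → 1 → B; chars GB.
Square: 9.0138/2 → 4, 5.6192/1 → 5; chars 45.
Subsquare: 1.0138/0.0833333 → 12 → m, 0.6192/0.0416667 → 14 → o; chars mo.

GB45mo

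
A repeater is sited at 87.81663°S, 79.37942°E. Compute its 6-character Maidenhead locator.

Shift to the Maidenhead origin (180°W, 90°S): lon 259.3794, lat 2.1834.
Field: lon ⌊259.3794/20⌋ = 12 → M; lat ⌊2.1834/10⌋ = 0 → A.
Square: lon ⌊19.3794/2⌋ = 9; lat ⌊2.1834/1⌋ = 2.
Subsquare: lon ⌊1.3794/0.0833333⌋ = 16 → q; lat ⌊0.1834/0.0416667⌋ = 4 → e.

MA92qe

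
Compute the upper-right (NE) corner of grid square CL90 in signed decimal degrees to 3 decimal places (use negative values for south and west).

21.000, -120.000

Field C=2, L=11: +2·20° lon, +11·10° lat → SW at lon -140°, lat 20°.
Square 9, 0: +9·2° lon, +0·1° lat → SW at lon -122°, lat 20°.
Cell spans 2° lon × 1° lat. NE corner is SW corner plus one full cell.
latitude 21.000, longitude -120.000.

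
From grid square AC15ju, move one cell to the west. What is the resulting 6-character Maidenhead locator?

AC15iu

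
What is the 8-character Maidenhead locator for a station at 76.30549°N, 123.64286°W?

CQ86eh23

Add 180° to longitude and 90° to latitude: 56.35714, 166.30549.
Field: 56.35714/20 → 2 → C, 166.30549/10 → 16 → Q; chars CQ.
Square: 16.35714/2 → 8, 6.30549/1 → 6; chars 86.
Subsquare: 0.35714/0.0833333 → 4 → e, 0.30549/0.0416667 → 7 → h; chars eh.
Extended square: 0.02381/0.00833333 → 2, 0.01382/0.00416667 → 3; chars 23.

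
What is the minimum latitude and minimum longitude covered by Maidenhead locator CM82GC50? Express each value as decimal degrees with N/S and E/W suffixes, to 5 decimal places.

32.08333° N, 123.45833° W

Field C=2, M=12: +2·20° lon, +12·10° lat → SW at lon -140°, lat 30°.
Square 8, 2: +8·2° lon, +2·1° lat → SW at lon -124°, lat 32°.
Subsquare g=6, c=2: +6·0.0833333° lon, +2·0.0416667° lat → SW at lon -123.5°, lat 32.0833°.
Extended square 5, 0: +5·0.00833333° lon, +0·0.00416667° lat → SW at lon -123.458°, lat 32.0833°.
latitude 32.08333° N, longitude 123.45833° W.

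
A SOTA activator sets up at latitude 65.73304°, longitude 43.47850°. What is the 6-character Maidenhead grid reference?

Offset from 180°W / 90°S: lon 223.4785°, lat 155.7330°.
Field: lon ⌊223.4785/20⌋ = 11 → L; lat ⌊155.7330/10⌋ = 15 → P.
Square: lon ⌊3.4785/2⌋ = 1; lat ⌊5.7330/1⌋ = 5.
Subsquare: lon ⌊1.4785/0.0833333⌋ = 17 → r; lat ⌊0.7330/0.0416667⌋ = 17 → r.

LP15rr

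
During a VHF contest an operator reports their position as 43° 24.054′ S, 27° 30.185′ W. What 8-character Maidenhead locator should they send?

Shift to the Maidenhead origin (180°W, 90°S): lon 152.49692, lat 46.59910.
Field: lon ⌊152.49692/20⌋ = 7 → H; lat ⌊46.59910/10⌋ = 4 → E.
Square: lon ⌊12.49692/2⌋ = 6; lat ⌊6.59910/1⌋ = 6.
Subsquare: lon ⌊0.49692/0.0833333⌋ = 5 → f; lat ⌊0.59910/0.0416667⌋ = 14 → o.
Extended square: lon ⌊0.08025/0.00833333⌋ = 9; lat ⌊0.01577/0.00416667⌋ = 3.

HE66fo93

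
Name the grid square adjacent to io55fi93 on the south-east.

IO55gi02

Longitude extended square 9; +1 → 10, wraps to 0, carry into subsquare.
Longitude subsquare f = 5; +1 → 6 = g.
Latitude extended square 3; −1 → 2.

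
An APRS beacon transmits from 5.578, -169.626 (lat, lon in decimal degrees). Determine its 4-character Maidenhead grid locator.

Offset from 180°W / 90°S: lon 10.37°, lat 95.58°.
Field: 10.37/20 → 0 → A, 95.58/10 → 9 → J; chars AJ.
Square: 10.37/2 → 5, 5.58/1 → 5; chars 55.

AJ55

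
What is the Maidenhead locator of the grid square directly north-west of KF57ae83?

KF57ae74

Longitude extended square 8; −1 → 7.
Latitude extended square 3; +1 → 4.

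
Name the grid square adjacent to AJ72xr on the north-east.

Longitude subsquare x = 23; +1 → 24, wraps to 0 = a, carry into square.
Longitude square 7; +1 → 8.
Latitude subsquare r = 17; +1 → 18 = s.

AJ82as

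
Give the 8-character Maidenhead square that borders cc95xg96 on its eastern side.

DC05ag06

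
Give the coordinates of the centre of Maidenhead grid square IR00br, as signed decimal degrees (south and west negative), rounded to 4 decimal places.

80.7292, -19.8750

Field I=8, R=17: +8·20° lon, +17·10° lat → SW at lon -20°, lat 80°.
Square 0, 0: +0·2° lon, +0·1° lat → SW at lon -20°, lat 80°.
Subsquare b=1, r=17: +1·0.0833333° lon, +17·0.0416667° lat → SW at lon -19.9167°, lat 80.7083°.
Cell spans 0.0833333° lon × 0.0416667° lat. Centre is SW corner plus half of each.
latitude 80.7292, longitude -19.8750.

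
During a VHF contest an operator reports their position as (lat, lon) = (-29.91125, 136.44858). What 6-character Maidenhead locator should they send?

PG80fc

Add 180° to longitude and 90° to latitude: 316.4486, 60.0888.
Field: 316.4486/20 → 15 → P, 60.0888/10 → 6 → G; chars PG.
Square: 16.4486/2 → 8, 0.0888/1 → 0; chars 80.
Subsquare: 0.4486/0.0833333 → 5 → f, 0.0888/0.0416667 → 2 → c; chars fc.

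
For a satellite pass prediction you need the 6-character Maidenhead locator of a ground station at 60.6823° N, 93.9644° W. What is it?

Add 180° to longitude and 90° to latitude: 86.0356, 150.6823.
Field (20°×10°, letters A–R): lon ⌊86.0356/20⌋ = 4 → E; lat ⌊150.6823/10⌋ = 15 → P.
Square (2°×1°, digits 0–9): lon ⌊6.0356/2⌋ = 3; lat ⌊0.6823/1⌋ = 0.
Subsquare (5′×2.5′, letters a–x): lon ⌊0.0356/0.0833333⌋ = 0 → a; lat ⌊0.6823/0.0416667⌋ = 16 → q.

EP30aq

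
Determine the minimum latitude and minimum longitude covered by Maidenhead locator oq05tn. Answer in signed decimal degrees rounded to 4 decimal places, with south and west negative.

75.5417, 101.5833

Field O=14, Q=16: +14·20° lon, +16·10° lat → SW at lon 100°, lat 70°.
Square 0, 5: +0·2° lon, +5·1° lat → SW at lon 100°, lat 75°.
Subsquare t=19, n=13: +19·0.0833333° lon, +13·0.0416667° lat → SW at lon 101.583°, lat 75.5417°.
latitude 75.5417, longitude 101.5833.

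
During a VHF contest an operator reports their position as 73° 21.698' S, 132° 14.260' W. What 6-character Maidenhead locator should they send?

CB36vp

Add 180° to longitude and 90° to latitude: 47.7623, 16.6384.
Field: lon ⌊47.7623/20⌋ = 2 → C; lat ⌊16.6384/10⌋ = 1 → B.
Square: lon ⌊7.7623/2⌋ = 3; lat ⌊6.6384/1⌋ = 6.
Subsquare: lon ⌊1.7623/0.0833333⌋ = 21 → v; lat ⌊0.6384/0.0416667⌋ = 15 → p.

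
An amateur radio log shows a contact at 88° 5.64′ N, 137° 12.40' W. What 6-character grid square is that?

Offset from 180°W / 90°S: lon 42.7933°, lat 178.0940°.
Field: lon ⌊42.7933/20⌋ = 2 → C; lat ⌊178.0940/10⌋ = 17 → R.
Square: lon ⌊2.7933/2⌋ = 1; lat ⌊8.0940/1⌋ = 8.
Subsquare: lon ⌊0.7933/0.0833333⌋ = 9 → j; lat ⌊0.0940/0.0416667⌋ = 2 → c.

CR18jc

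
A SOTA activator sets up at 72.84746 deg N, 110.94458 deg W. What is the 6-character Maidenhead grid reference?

DQ42mu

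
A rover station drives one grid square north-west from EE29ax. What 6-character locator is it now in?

Longitude subsquare a = 0; −1 → -1, wraps to 23 = x, carry into square.
Longitude square 2; −1 → 1.
Latitude subsquare x = 23; +1 → 24, wraps to 0 = a, carry into square.
Latitude square 9; +1 → 10, wraps to 0, carry into field.
Latitude field E = 4; +1 → 5 = F.

EF10xa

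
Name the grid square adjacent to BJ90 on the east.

CJ00

Longitude square 9; +1 → 10, wraps to 0, carry into field.
Longitude field B = 1; +1 → 2 = C.
The latitude characters are unchanged.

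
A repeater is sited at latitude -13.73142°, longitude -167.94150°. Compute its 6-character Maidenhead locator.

AH66ag

Add 180° to longitude and 90° to latitude: 12.0585, 76.2686.
Field: lon ⌊12.0585/20⌋ = 0 → A; lat ⌊76.2686/10⌋ = 7 → H.
Square: lon ⌊12.0585/2⌋ = 6; lat ⌊6.2686/1⌋ = 6.
Subsquare: lon ⌊0.0585/0.0833333⌋ = 0 → a; lat ⌊0.2686/0.0416667⌋ = 6 → g.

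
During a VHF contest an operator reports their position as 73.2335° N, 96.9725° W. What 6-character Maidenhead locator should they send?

Shift to the Maidenhead origin (180°W, 90°S): lon 83.0275, lat 163.2335.
Field: 83.0275/20 → 4 → E, 163.2335/10 → 16 → Q; chars EQ.
Square: 3.0275/2 → 1, 3.2335/1 → 3; chars 13.
Subsquare: 1.0275/0.0833333 → 12 → m, 0.2335/0.0416667 → 5 → f; chars mf.

EQ13mf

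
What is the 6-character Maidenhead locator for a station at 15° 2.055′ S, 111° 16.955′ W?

Add 180° to longitude and 90° to latitude: 68.7174, 74.9657.
Field: 68.7174/20 → 3 → D, 74.9657/10 → 7 → H; chars DH.
Square: 8.7174/2 → 4, 4.9657/1 → 4; chars 44.
Subsquare: 0.7174/0.0833333 → 8 → i, 0.9657/0.0416667 → 23 → x; chars ix.

DH44ix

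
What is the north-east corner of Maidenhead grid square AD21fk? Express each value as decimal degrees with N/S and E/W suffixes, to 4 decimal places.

Field A=0, D=3: +0·20° lon, +3·10° lat → SW at lon -180°, lat -60°.
Square 2, 1: +2·2° lon, +1·1° lat → SW at lon -176°, lat -59°.
Subsquare f=5, k=10: +5·0.0833333° lon, +10·0.0416667° lat → SW at lon -175.583°, lat -58.5833°.
Cell spans 0.0833333° lon × 0.0416667° lat. NE corner is SW corner plus one full cell.
latitude 58.5417° S, longitude 175.5000° W.

58.5417° S, 175.5000° W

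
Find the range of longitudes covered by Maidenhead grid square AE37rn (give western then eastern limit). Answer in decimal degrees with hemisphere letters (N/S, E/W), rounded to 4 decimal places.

Field A=0, E=4: +0·20° lon, +4·10° lat → SW at lon -180°, lat -50°.
Square 3, 7: +3·2° lon, +7·1° lat → SW at lon -174°, lat -43°.
Subsquare r=17, n=13: +17·0.0833333° lon, +13·0.0416667° lat → SW at lon -172.583°, lat -42.4583°.
Cell spans 0.0833333° lon × 0.0416667° lat.
west 172.5833° W, east 172.5000° W.

172.5833° W, 172.5000° W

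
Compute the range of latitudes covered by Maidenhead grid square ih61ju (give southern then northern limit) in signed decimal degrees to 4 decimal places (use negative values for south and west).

-18.1667, -18.1250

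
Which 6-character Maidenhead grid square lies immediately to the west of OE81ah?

OE71xh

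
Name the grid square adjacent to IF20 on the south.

IE29

Latitude square 0; −1 → -1, wraps to 9, carry into field.
Latitude field F = 5; −1 → 4 = E.
The longitude characters are unchanged.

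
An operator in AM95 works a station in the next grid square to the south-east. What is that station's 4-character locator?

BM04

Longitude square 9; +1 → 10, wraps to 0, carry into field.
Longitude field A = 0; +1 → 1 = B.
Latitude square 5; −1 → 4.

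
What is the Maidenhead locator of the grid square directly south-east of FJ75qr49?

FJ75qr58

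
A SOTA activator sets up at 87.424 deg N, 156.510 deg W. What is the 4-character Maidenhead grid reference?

Offset from 180°W / 90°S: lon 23.49°, lat 177.42°.
Field (20°×10°, letters A–R): 23.49/20 → 1 → B, 177.42/10 → 17 → R; chars BR.
Square (2°×1°, digits 0–9): 3.49/2 → 1, 7.42/1 → 7; chars 17.

BR17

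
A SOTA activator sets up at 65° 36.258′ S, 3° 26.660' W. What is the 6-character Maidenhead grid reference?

IC84gj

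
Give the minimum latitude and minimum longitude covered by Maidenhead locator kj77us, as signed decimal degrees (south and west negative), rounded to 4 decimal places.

7.7500, 35.6667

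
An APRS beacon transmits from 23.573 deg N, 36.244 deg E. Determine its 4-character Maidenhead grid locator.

KL83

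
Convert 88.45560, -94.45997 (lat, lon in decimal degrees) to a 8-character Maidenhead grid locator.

ER28sk49

Shift to the Maidenhead origin (180°W, 90°S): lon 85.54003, lat 178.45560.
Field (20°×10°, letters A–R): 85.54003/20 → 4 → E, 178.45560/10 → 17 → R; chars ER.
Square (2°×1°, digits 0–9): 5.54003/2 → 2, 8.45560/1 → 8; chars 28.
Subsquare (5′×2.5′, letters a–x): 1.54003/0.0833333 → 18 → s, 0.45560/0.0416667 → 10 → k; chars sk.
Extended square (30″×15″, digits 0–9): 0.04003/0.00833333 → 4, 0.03893/0.00416667 → 9; chars 49.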